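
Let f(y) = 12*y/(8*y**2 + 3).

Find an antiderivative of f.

An antiderivative is F(y) = 3*log(4*y**2 + 3/2)/4.

f matches the chain-rule pattern g'(h)*h' with inner function h(y) = 4*y**2 + 3/2; substituting u = h(y) collapses the integral.
Check: d/dy[3*log(4*y**2 + 3/2)/4] = 12*y/(8*y**2 + 3) = f(y).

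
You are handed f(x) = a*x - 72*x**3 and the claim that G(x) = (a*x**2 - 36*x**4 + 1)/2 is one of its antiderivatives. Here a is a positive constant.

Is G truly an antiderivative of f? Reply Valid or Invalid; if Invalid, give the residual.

Valid - differentiating G returns exactly f.

d/dx[G] = a*x - 72*x**3
This equals f(x) exactly, so the claim holds.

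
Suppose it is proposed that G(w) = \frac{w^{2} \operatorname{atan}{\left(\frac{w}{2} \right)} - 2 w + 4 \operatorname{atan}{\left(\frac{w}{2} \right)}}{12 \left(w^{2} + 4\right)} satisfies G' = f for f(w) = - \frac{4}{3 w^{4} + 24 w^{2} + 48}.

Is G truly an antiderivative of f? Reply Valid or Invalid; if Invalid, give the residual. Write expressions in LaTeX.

d/dw[G] = \frac{w^{2}}{3 w^{4} + 24 w^{2} + 48}
d/dw[G] - f(w) = \frac{1}{3 w^{2} + 12} != 0.

Invalid: d/dw[G] - f = \frac{1}{3 w^{2} + 12}, which is not 0.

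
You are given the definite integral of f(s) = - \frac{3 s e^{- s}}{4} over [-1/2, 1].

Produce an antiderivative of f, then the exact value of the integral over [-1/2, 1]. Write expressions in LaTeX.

Antiderivative: F(s) = \frac{3 \left(s + 1\right) e^{- s}}{4}; value = - \frac{3 e^{\frac{1}{2}}}{8} + \frac{3}{2 e}

Recognize the product-rule pattern: f = u'v + uv' with u = \frac{3 s}{4} + \frac{3}{4}, v = e^{- s}, so integration by parts undoes it.
F(s) = \frac{3 \left(s + 1\right) e^{- s}}{4} is an antiderivative of f.
Check: d/ds[\frac{3 \left(s + 1\right) e^{- s}}{4}] = - \frac{3 s e^{- s}}{4} = f(s).
F(1) = \frac{3}{2 e}; F(-1/2) = \frac{3 e^{\frac{1}{2}}}{8}.
Integral = F(1) - F(-1/2) = - \frac{3 e^{\frac{1}{2}}}{8} + \frac{3}{2 e}.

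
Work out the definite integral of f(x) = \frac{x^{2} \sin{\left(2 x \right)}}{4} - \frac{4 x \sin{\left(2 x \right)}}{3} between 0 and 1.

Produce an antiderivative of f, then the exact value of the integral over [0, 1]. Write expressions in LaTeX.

Antiderivative: F(x) = - \frac{x^{2} \cos{\left(2 x \right)}}{8} + \frac{x \sin{\left(2 x \right)}}{8} + \frac{2 x \cos{\left(2 x \right)}}{3} - \frac{\sin{\left(2 x \right)}}{3} + \frac{\cos{\left(2 x \right)}}{16}; value = \frac{29 \cos{\left(2 \right)}}{48} - \frac{5 \sin{\left(2 \right)}}{24} - \frac{1}{16}

The integrand splits into summands that can be handled one at a time.
F(x) = - \frac{x^{2} \cos{\left(2 x \right)}}{8} + \frac{x \sin{\left(2 x \right)}}{8} + \frac{2 x \cos{\left(2 x \right)}}{3} - \frac{\sin{\left(2 x \right)}}{3} + \frac{\cos{\left(2 x \right)}}{16} is an antiderivative of f.
Check: d/dx[- \frac{x^{2} \cos{\left(2 x \right)}}{8} + \frac{x \sin{\left(2 x \right)}}{8} + \frac{2 x \cos{\left(2 x \right)}}{3} - \frac{\sin{\left(2 x \right)}}{3} + \frac{\cos{\left(2 x \right)}}{16}] = \frac{x^{2} \sin{\left(2 x \right)}}{4} - \frac{4 x \sin{\left(2 x \right)}}{3} = f(x).
F(1) = \frac{29 \cos{\left(2 \right)}}{48} - \frac{5 \sin{\left(2 \right)}}{24}; F(0) = \frac{1}{16}.
Integral = F(1) - F(0) = \frac{29 \cos{\left(2 \right)}}{48} - \frac{5 \sin{\left(2 \right)}}{24} - \frac{1}{16}.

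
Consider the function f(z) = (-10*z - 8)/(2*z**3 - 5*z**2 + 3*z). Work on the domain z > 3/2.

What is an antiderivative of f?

An antiderivative is F(z) = -8*log(z)/3 - 46*log(z - 3/2)/3 + 18*log(z - 1).

Factor the denominator (z*(z - 1)*(2*z - 3)) and decompose: f = -92/(3*(2*z - 3)) + 18/(z - 1) - 8/(3*z); each piece integrates to a log, atan, or power term.
Check: d/dz[-8*log(z)/3 - 46*log(z - 3/2)/3 + 18*log(z - 1)] = (-10*z - 8)/(2*z**3 - 5*z**2 + 3*z) = f(z).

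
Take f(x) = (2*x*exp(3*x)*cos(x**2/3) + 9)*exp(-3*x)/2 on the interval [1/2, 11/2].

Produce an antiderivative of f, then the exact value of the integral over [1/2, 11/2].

Antiderivative: F(x) = 3*(exp(3*x)*sin(x**2/3) - 1)*exp(-3*x)/2; value = 3*sin(121/12)/2 - 3*sin(1/12)/2 - 3*exp(-33/2)/2 + 3*exp(-3/2)/2

Differentiate the proposed F(x) back; it has to land on f(x) exactly.
F(x) = 3*(exp(3*x)*sin(x**2/3) - 1)*exp(-3*x)/2 is an antiderivative of f.
Check: d/dx[3*(exp(3*x)*sin(x**2/3) - 1)*exp(-3*x)/2] = (2*x*exp(3*x)*cos(x**2/3) + 9)*exp(-3*x)/2 = f(x).
F(11/2) = 3*sin(121/12)/2 - 3*exp(-33/2)/2; F(1/2) = -3*exp(-3/2)/2 + 3*sin(1/12)/2.
Integral = F(11/2) - F(1/2) = 3*sin(121/12)/2 - 3*sin(1/12)/2 - 3*exp(-33/2)/2 + 3*exp(-3/2)/2.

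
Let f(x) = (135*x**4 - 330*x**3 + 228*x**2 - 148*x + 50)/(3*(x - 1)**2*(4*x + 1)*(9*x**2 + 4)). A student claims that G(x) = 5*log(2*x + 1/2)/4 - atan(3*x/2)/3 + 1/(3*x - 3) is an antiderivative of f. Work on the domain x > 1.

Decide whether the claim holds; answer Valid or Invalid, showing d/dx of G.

Valid: G'(x) = f(x).

d/dx[G] = (135*x**4 - 330*x**3 + 228*x**2 - 148*x + 50)/(108*x**5 - 189*x**4 + 102*x**3 - 57*x**2 + 24*x + 12)
This equals f(x) exactly, so the claim holds.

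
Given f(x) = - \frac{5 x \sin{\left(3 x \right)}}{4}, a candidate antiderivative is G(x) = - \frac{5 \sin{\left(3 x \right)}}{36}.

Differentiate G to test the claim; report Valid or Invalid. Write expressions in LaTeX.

d/dx[G] = - \frac{5 \cos{\left(3 x \right)}}{12}
d/dx[G] - f(x) = \frac{5 x \sin{\left(3 x \right)}}{4} - \frac{5 \cos{\left(3 x \right)}}{12} != 0.

Invalid: d/dx[G] - f = \frac{5 x \sin{\left(3 x \right)}}{4} - \frac{5 \cos{\left(3 x \right)}}{12}, which is not 0.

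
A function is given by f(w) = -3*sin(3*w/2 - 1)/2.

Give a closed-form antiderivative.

An antiderivative is F(w) = cos(3*w/2 - 1).

Any candidate F(w) must reproduce f(w) exactly when differentiated.
Check: d/dw[cos(3*w/2 - 1)] = -3*sin(3*w/2 - 1)/2 = f(w).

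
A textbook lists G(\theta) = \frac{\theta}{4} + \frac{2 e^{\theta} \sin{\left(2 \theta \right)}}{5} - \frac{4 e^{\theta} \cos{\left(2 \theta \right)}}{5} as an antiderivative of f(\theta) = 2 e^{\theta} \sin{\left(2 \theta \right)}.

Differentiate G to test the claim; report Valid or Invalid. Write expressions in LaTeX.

d/d\theta[G] = 2 e^{\theta} \sin{\left(2 \theta \right)} + \frac{1}{4}
d/d\theta[G] - f(\theta) = \frac{1}{4} != 0.

Invalid: d/d\theta[G] - f = \frac{1}{4}, which is not 0.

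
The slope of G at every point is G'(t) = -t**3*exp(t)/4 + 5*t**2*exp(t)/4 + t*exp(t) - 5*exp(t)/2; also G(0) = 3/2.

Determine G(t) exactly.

G(t) = -t**3*exp(t)/4 + 2*t**2*exp(t) - 3*t*exp(t) + exp(t)/2 + 1

G'(t) has the shape u'v + uv' for u = -t**3/4 + 2*t**2 - 3*t + 1/2 and v = exp(t) — it is the derivative of the product u*v.
A general antiderivative is (-t**3 + 8*t**2 - 12*t + 2)*exp(t)/4 + C.
The condition gives C = 3/2 - (1/2) = 1.
So G(t) = -t**3*exp(t)/4 + 2*t**2*exp(t) - 3*t*exp(t) + exp(t)/2 + 1.
Check: d/dt[-t**3*exp(t)/4 + 2*t**2*exp(t) - 3*t*exp(t) + exp(t)/2 + 1] = -t**3*exp(t)/4 + 5*t**2*exp(t)/4 + t*exp(t) - 5*exp(t)/2 = G'(t).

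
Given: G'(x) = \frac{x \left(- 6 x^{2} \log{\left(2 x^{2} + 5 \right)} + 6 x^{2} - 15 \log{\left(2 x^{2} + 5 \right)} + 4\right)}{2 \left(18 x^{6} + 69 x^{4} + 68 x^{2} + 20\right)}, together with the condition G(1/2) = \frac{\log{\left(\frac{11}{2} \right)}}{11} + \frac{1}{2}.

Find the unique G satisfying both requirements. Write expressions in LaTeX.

Recognize the product-rule pattern: G'(x) = u'v + uv' with u = \frac{1}{4 \left(3 x^{2} + 2\right)}, v = \log{\left(2 x^{2} + 5 \right)}, so integration by parts undoes it.
A general antiderivative is \frac{\log{\left(2 x^{2} + 5 \right)}}{4 \left(3 x^{2} + 2\right)} + C.
The condition gives C = \frac{\log{\left(\frac{11}{2} \right)}}{11} + \frac{1}{2} - (\frac{\log{\left(\frac{11}{2} \right)}}{11}) = \frac{1}{2}.
So G(x) = \frac{1}{2} + \frac{\log{\left(2 x^{2} + 5 \right)}}{4 \left(3 x^{2} + 2\right)}.
Check: d/dx[\frac{1}{2} + \frac{\log{\left(2 x^{2} + 5 \right)}}{4 \left(3 x^{2} + 2\right)}] = \frac{- 6 x^{3} \log{\left(2 x^{2} + 5 \right)} + 6 x^{3} - 15 x \log{\left(2 x^{2} + 5 \right)} + 4 x}{36 x^{6} + 138 x^{4} + 136 x^{2} + 40}, which equals G'(x).

G(x) = \frac{1}{2} + \frac{\log{\left(2 x^{2} + 5 \right)}}{4 \left(3 x^{2} + 2\right)}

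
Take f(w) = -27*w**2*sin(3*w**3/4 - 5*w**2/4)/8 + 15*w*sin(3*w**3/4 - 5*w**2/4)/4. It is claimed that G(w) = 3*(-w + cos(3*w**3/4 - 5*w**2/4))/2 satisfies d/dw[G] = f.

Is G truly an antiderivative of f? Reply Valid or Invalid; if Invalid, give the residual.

d/dw[G] = -27*w**2*sin(3*w**3/4 - 5*w**2/4)/8 + 15*w*sin(3*w**3/4 - 5*w**2/4)/4 - 3/2
d/dw[G] - f(w) = -3/2 != 0.

Invalid: d/dw[G] - f = -3/2, which is not 0.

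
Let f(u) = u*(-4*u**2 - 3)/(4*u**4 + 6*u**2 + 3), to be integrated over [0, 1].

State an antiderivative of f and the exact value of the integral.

Antiderivative: F(u) = -log(2*u**4/3 + u**2 + 1/2)/4; value = -log(13/6)/4 - log(2)/4

The substitution w = 2*u**4/3 + u**2 + 1/2 works: f is exactly (dF/dw)*(dw/du) for that inner function.
F(u) = -log(2*u**4/3 + u**2 + 1/2)/4 is an antiderivative of f.
Check: d/du[-log(2*u**4/3 + u**2 + 1/2)/4] = (-4*u**3 - 3*u)/(4*u**4 + 6*u**2 + 3), which equals f(u).
F(1) = -log(13/6)/4; F(0) = log(2)/4.
Integral = F(1) - F(0) = -log(13/6)/4 - log(2)/4.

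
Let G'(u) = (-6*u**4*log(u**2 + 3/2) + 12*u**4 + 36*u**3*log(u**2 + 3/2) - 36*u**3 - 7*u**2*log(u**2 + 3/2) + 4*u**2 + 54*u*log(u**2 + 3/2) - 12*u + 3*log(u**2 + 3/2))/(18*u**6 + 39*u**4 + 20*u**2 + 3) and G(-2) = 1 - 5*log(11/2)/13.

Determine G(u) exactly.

G(u) = (3*u**2 + u*log(u**2 + 3/2) - 3*log(u**2 + 3/2) + 1)/(3*u**2 + 1)

Since d/du undoes antidifferentiation here, G(u) must give back the stated G'(u).
A general antiderivative is -(4 - 4*u/3)*log(u**2 + 3/2)/(4*u**2 + 4/3) + C.
The condition gives C = 1 - 5*log(11/2)/13 - (-5*log(11/2)/13) = 1.
So G(u) = (3*u**2 + u*log(u**2 + 3/2) - 3*log(u**2 + 3/2) + 1)/(3*u**2 + 1).
Check: d/du[(3*u**2 + u*log(u**2 + 3/2) - 3*log(u**2 + 3/2) + 1)/(3*u**2 + 1)] = (-6*u**4*log(u**2 + 3/2) + 12*u**4 + 36*u**3*log(u**2 + 3/2) - 36*u**3 - 7*u**2*log(u**2 + 3/2) + 4*u**2 + 54*u*log(u**2 + 3/2) - 12*u + 3*log(u**2 + 3/2))/(18*u**6 + 39*u**4 + 20*u**2 + 3) = G'(u).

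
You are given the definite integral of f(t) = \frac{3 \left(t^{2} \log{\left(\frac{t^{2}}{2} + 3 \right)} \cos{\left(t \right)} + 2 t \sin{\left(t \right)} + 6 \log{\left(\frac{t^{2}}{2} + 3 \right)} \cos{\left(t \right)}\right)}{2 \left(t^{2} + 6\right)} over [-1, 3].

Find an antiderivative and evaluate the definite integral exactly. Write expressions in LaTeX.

Recognize the product-rule pattern: f = u'v + uv' with u = \frac{3 \log{\left(\frac{t^{2}}{2} + 3 \right)}}{2}, v = \sin{\left(t \right)}, so integration by parts undoes it.
F(t) = \frac{3 \log{\left(\frac{t^{2}}{2} + 3 \right)} \sin{\left(t \right)}}{2} is an antiderivative of f.
Check: d/dt[\frac{3 \log{\left(\frac{t^{2}}{2} + 3 \right)} \sin{\left(t \right)}}{2}] = \frac{3 t^{2} \log{\left(\frac{t^{2}}{2} + 3 \right)} \cos{\left(t \right)} + 6 t \sin{\left(t \right)} + 18 \log{\left(\frac{t^{2}}{2} + 3 \right)} \cos{\left(t \right)}}{2 t^{2} + 12}, which equals f(t).
F(3) = \frac{3 \log{\left(\frac{15}{2} \right)} \sin{\left(3 \right)}}{2}; F(-1) = - \frac{3 \log{\left(\frac{7}{2} \right)} \sin{\left(1 \right)}}{2}.
Integral = F(3) - F(-1) = \frac{3 \log{\left(\frac{15}{2} \right)} \sin{\left(3 \right)}}{2} + \frac{3 \log{\left(\frac{7}{2} \right)} \sin{\left(1 \right)}}{2}.

Antiderivative: F(t) = \frac{3 \log{\left(\frac{t^{2}}{2} + 3 \right)} \sin{\left(t \right)}}{2}; value = \frac{3 \log{\left(\frac{15}{2} \right)} \sin{\left(3 \right)}}{2} + \frac{3 \log{\left(\frac{7}{2} \right)} \sin{\left(1 \right)}}{2}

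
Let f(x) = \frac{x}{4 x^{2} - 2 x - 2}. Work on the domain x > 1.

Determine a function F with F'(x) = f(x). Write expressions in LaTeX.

The denominator factors as 2 \left(x - 1\right) \left(2 x + 1\right); partial fractions split f into directly integrable pieces: \frac{1}{6 \left(2 x + 1\right)} + \frac{1}{6 \left(x - 1\right)}.
Check: d/dx[\frac{\log{\left(x - 1 \right)}}{6} + \frac{\log{\left(x + \frac{1}{2} \right)}}{12}] = \frac{x}{4 x^{2} - 2 x - 2} = f(x).

An antiderivative is F(x) = \frac{\log{\left(x - 1 \right)}}{6} + \frac{\log{\left(x + \frac{1}{2} \right)}}{12}.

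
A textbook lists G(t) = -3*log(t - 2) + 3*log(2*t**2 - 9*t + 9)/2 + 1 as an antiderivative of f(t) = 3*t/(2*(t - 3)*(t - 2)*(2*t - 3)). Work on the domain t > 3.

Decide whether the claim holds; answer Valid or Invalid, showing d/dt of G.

Valid. The derivative of G reproduces f.

d/dt[G] = 3*t/(4*t**3 - 26*t**2 + 54*t - 36)
This equals f(t) exactly, so the claim holds.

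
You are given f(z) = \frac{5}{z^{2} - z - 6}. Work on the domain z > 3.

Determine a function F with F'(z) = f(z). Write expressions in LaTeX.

The denominator factors as \left(z - 3\right) \left(z + 2\right); partial fractions split f into directly integrable pieces: - \frac{1}{z + 2} + \frac{1}{z - 3}.
Check: d/dz[\log{\left(z - 3 \right)} - \log{\left(z + 2 \right)}] = \frac{5}{z^{2} - z - 6} = f(z).

An antiderivative is F(z) = \log{\left(z - 3 \right)} - \log{\left(z + 2 \right)}.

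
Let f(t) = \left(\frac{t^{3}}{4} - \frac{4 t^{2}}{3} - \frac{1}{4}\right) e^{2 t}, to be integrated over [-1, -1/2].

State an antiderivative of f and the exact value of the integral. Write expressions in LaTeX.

Recognize the product-rule pattern: f = u'v + uv' with u = \frac{t^{3}}{8} - \frac{41 t^{2}}{48} + \frac{41 t}{48} - \frac{53}{96}, v = e^{2 t}, so integration by parts undoes it.
F(t) = \frac{t^{3} e^{2 t}}{8} - \frac{41 t^{2} e^{2 t}}{48} + \frac{41 t e^{2 t}}{48} - \frac{53 e^{2 t}}{96} is an antiderivative of f.
Check: d/dt[\frac{t^{3} e^{2 t}}{8} - \frac{41 t^{2} e^{2 t}}{48} + \frac{41 t e^{2 t}}{48} - \frac{53 e^{2 t}}{96}] = \frac{t^{3} e^{2 t}}{4} - \frac{4 t^{2} e^{2 t}}{3} - \frac{e^{2 t}}{4}, which equals f(t).
F(-1/2) = - \frac{29}{24 e}; F(-1) = - \frac{229}{96 e^{2}}.
Integral = F(-1/2) - F(-1) = - \frac{29}{24 e} + \frac{229}{96 e^{2}}.

Antiderivative: F(t) = \frac{t^{3} e^{2 t}}{8} - \frac{41 t^{2} e^{2 t}}{48} + \frac{41 t e^{2 t}}{48} - \frac{53 e^{2 t}}{96}; value = - \frac{29}{24 e} + \frac{229}{96 e^{2}}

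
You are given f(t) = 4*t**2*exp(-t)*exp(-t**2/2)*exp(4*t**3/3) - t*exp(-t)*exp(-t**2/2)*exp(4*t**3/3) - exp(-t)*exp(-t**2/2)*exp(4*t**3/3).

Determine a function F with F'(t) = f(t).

The substitution u = 4*t**3/3 - t**2/2 - t works: f is exactly (dF/du)*(du/dt) for that inner function.
Check: d/dt[exp(4*t**3/3 - t**2/2 - t)] = 4*t**2*exp(-t)*exp(-t**2/2)*exp(4*t**3/3) - t*exp(-t)*exp(-t**2/2)*exp(4*t**3/3) - exp(-t)*exp(-t**2/2)*exp(4*t**3/3) = f(t).

An antiderivative is F(t) = exp(4*t**3/3 - t**2/2 - t).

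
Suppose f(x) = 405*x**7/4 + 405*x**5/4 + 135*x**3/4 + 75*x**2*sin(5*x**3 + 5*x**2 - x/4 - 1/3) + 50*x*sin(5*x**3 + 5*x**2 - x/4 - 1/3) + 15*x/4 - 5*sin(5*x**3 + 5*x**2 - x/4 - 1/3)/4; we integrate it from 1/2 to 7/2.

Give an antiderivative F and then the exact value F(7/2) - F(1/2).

The integrand splits into summands that can be handled one at a time.
F(x) = 405*x**8/32 + 135*x**6/8 + 135*x**4/16 + 15*x**2/8 - 5*cos(5*x**3 + 5*x**2 - x/4 - 1/3) is an antiderivative of f.
Check: d/dx[405*x**8/32 + 135*x**6/8 + 135*x**4/16 + 15*x**2/8 - 5*cos(5*x**3 + 5*x**2 - x/4 - 1/3)] = 405*x**7/4 + 405*x**5/4 + 135*x**3/4 + 75*x**2*sin(5*x**3 + 5*x**2 - x/4 - 1/3) + 50*x*sin(5*x**3 + 5*x**2 - x/4 - 1/3) + 15*x/4 - 5*sin(5*x**3 + 5*x**2 - x/4 - 1/3)/4 = f(x).
F(7/2) = 2599426725/8192 - 5*cos(3293/12); F(1/2) = 10725/8192 - 5*cos(17/12).
Integral = F(7/2) - F(1/2) = 5*cos(17/12) - 5*cos(3293/12) + 40615875/128.

Antiderivative: F(x) = 405*x**8/32 + 135*x**6/8 + 135*x**4/16 + 15*x**2/8 - 5*cos(5*x**3 + 5*x**2 - x/4 - 1/3); value = 5*cos(17/12) - 5*cos(3293/12) + 40615875/128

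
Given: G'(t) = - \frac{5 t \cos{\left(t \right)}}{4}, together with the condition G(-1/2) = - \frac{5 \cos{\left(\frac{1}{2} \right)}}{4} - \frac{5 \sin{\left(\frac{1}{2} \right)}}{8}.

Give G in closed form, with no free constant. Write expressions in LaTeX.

Whatever form G(t) takes, its d/dt must return the stated G'(t).
A general antiderivative is - \frac{5 t \sin{\left(t \right)}}{4} - \frac{5 \cos{\left(t \right)}}{4} + C.
The condition gives C = - \frac{5 \cos{\left(\frac{1}{2} \right)}}{4} - \frac{5 \sin{\left(\frac{1}{2} \right)}}{8} - (- \frac{5 \cos{\left(\frac{1}{2} \right)}}{4} - \frac{5 \sin{\left(\frac{1}{2} \right)}}{8}) = 0.
So G(t) = - \frac{5 \left(t \sin{\left(t \right)} + \cos{\left(t \right)}\right)}{4}.
Check: d/dt[- \frac{5 \left(t \sin{\left(t \right)} + \cos{\left(t \right)}\right)}{4}] = - \frac{5 t \cos{\left(t \right)}}{4} = G'(t).

G(t) = - \frac{5 \left(t \sin{\left(t \right)} + \cos{\left(t \right)}\right)}{4}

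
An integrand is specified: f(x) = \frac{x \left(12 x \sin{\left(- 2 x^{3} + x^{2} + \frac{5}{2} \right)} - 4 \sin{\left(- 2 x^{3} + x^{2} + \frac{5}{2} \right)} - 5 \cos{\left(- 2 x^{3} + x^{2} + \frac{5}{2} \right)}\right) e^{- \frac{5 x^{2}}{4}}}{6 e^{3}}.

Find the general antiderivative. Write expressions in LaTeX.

F(x) = \frac{e^{- \frac{5 x^{2}}{4}} \cos{\left(- 2 x^{3} + x^{2} + \frac{5}{2} \right)}}{3 e^{3}} + C

Recognize the product-rule pattern: f = u'v + uv' with u = \frac{\cos{\left(- 2 x^{3} + x^{2} + \frac{5}{2} \right)}}{3}, v = e^{- \frac{5 x^{2}}{4} - 3}, so integration by parts undoes it.
Check: d/dx[\frac{e^{- \frac{5 x^{2}}{4}} \cos{\left(- 2 x^{3} + x^{2} + \frac{5}{2} \right)}}{3 e^{3}}] = \frac{\left(12 x^{2} \sin{\left(- 2 x^{3} + x^{2} + \frac{5}{2} \right)} - 4 x \sin{\left(- 2 x^{3} + x^{2} + \frac{5}{2} \right)} - 5 x \cos{\left(- 2 x^{3} + x^{2} + \frac{5}{2} \right)}\right) e^{- \frac{5 x^{2}}{4}}}{6 e^{3}}, which equals f(x).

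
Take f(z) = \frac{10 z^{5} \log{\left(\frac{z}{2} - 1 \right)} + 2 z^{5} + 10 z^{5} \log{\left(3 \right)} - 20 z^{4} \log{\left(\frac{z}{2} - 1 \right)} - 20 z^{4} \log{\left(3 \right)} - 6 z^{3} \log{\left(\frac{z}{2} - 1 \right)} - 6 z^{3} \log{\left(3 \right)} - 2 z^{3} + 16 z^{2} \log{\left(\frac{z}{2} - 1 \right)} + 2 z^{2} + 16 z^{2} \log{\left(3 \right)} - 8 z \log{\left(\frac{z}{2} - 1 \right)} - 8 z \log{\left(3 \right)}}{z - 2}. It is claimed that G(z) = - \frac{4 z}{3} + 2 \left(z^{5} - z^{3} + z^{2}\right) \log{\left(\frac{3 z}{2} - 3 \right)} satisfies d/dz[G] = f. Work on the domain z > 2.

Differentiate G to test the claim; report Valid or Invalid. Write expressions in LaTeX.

d/dz[G] = \frac{30 z^{5} \log{\left(\frac{z}{2} - 1 \right)} + 6 z^{5} + 30 z^{5} \log{\left(3 \right)} - 60 z^{4} \log{\left(\frac{z}{2} - 1 \right)} - 60 z^{4} \log{\left(3 \right)} - 18 z^{3} \log{\left(\frac{z}{2} - 1 \right)} - 18 z^{3} \log{\left(3 \right)} - 6 z^{3} + 48 z^{2} \log{\left(\frac{z}{2} - 1 \right)} + 6 z^{2} + 48 z^{2} \log{\left(3 \right)} - 24 z \log{\left(\frac{z}{2} - 1 \right)} - 24 z \log{\left(3 \right)} - 4 z + 8}{3 z - 6}
d/dz[G] - f(z) = - \frac{4}{3} != 0.

Invalid: d/dz[G] - f = - \frac{4}{3}, which is not 0.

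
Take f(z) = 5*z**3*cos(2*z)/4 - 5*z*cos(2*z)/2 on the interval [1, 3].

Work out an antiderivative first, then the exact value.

The integrand splits into summands that can be handled one at a time.
F(z) = 5*z**3*sin(2*z)/8 + 15*z**2*cos(2*z)/16 - 35*z*sin(2*z)/16 - 35*cos(2*z)/32 is an antiderivative of f.
Check: d/dz[5*z**3*sin(2*z)/8 + 15*z**2*cos(2*z)/16 - 35*z*sin(2*z)/16 - 35*cos(2*z)/32] = 5*z**3*cos(2*z)/4 - 5*z*cos(2*z)/2 = f(z).
F(3) = 165*sin(6)/16 + 235*cos(6)/32; F(1) = -25*sin(2)/16 - 5*cos(2)/32.
Integral = F(3) - F(1) = 165*sin(6)/16 + 5*cos(2)/32 + 25*sin(2)/16 + 235*cos(6)/32.

Antiderivative: F(z) = 5*z**3*sin(2*z)/8 + 15*z**2*cos(2*z)/16 - 35*z*sin(2*z)/16 - 35*cos(2*z)/32; value = 165*sin(6)/16 + 5*cos(2)/32 + 25*sin(2)/16 + 235*cos(6)/32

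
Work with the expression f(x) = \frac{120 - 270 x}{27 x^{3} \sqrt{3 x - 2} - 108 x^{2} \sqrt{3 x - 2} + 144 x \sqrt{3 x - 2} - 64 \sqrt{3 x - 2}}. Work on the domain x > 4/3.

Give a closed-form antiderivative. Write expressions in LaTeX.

f has the shape u'v + uv' for u = \frac{20}{\left(3 x - 4\right)^{2}} and v = \sqrt{3 x - 2} — it is the derivative of the product u*v.
Check: d/dx[\frac{20 \sqrt{3 x - 2}}{9 x^{2} - 24 x + 16}] = \frac{120 - 270 x}{27 x^{3} \sqrt{3 x - 2} - 108 x^{2} \sqrt{3 x - 2} + 144 x \sqrt{3 x - 2} - 64 \sqrt{3 x - 2}} = f(x).

An antiderivative is F(x) = \frac{20 \sqrt{3 x - 2}}{9 x^{2} - 24 x + 16}.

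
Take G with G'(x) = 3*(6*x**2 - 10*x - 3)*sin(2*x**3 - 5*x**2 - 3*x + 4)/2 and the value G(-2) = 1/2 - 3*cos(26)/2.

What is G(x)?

G(x) = -(3*cos(2*x**3 - 5*x**2 - 3*x + 4) - 1)/2

G'(x) matches the chain-rule pattern g'(h)*h' with inner function h(x) = 2*x**3 - 5*x**2 - 3*x + 4; substituting u = h(x) collapses the integral.
A general antiderivative is -3*cos(2*x**3 - 5*x**2 - 3*x + 4)/2 + C.
The condition gives C = 1/2 - 3*cos(26)/2 - (-3*cos(26)/2) = 1/2.
So G(x) = -(3*cos(2*x**3 - 5*x**2 - 3*x + 4) - 1)/2.
Check: d/dx[-(3*cos(2*x**3 - 5*x**2 - 3*x + 4) - 1)/2] = 9*x**2*sin(2*x**3 - 5*x**2 - 3*x + 4) - 15*x*sin(2*x**3 - 5*x**2 - 3*x + 4) - 9*sin(2*x**3 - 5*x**2 - 3*x + 4)/2, which equals G'(x).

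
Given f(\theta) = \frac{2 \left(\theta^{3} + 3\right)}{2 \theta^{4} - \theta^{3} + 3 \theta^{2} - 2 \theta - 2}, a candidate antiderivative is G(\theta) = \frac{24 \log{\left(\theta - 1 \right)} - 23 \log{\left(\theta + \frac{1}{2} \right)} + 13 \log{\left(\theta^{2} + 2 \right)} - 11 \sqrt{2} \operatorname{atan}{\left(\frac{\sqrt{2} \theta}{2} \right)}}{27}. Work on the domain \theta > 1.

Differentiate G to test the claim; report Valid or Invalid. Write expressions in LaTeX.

d/d\theta[G] = \frac{2 \theta^{3} + 6}{2 \theta^{4} - \theta^{3} + 3 \theta^{2} - 2 \theta - 2}
This equals f(\theta) exactly, so the claim holds.

Valid - the claim checks out under differentiation.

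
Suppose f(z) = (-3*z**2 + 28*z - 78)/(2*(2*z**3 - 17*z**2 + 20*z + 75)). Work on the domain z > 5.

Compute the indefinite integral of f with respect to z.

F(z) = -3*log(2*z + 3)/4 + 1/(2*z - 10) + C

For F(z) to be correct the identity F'(z) - f(z) = 0 must hold.
Check: d/dz[-3*log(2*z + 3)/4 + 1/(2*z - 10)] = (-3*z**2 + 28*z - 78)/(4*z**3 - 34*z**2 + 40*z + 150), which equals f(z).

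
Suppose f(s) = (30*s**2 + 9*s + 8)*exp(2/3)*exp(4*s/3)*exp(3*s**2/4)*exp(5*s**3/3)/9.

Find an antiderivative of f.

The substitution u = 5*s**3/3 + 3*s**2/4 + 4*s/3 + 2/3 works: f is exactly (dF/du)*(du/ds) for that inner function.
Check: d/ds[2*exp(5*s**3/3 + 3*s**2/4 + 4*s/3 + 2/3)/3] = 10*s**2*exp(2/3)*exp(4*s/3)*exp(3*s**2/4)*exp(5*s**3/3)/3 + s*exp(2/3)*exp(4*s/3)*exp(3*s**2/4)*exp(5*s**3/3) + 8*exp(2/3)*exp(4*s/3)*exp(3*s**2/4)*exp(5*s**3/3)/9, which equals f(s).

An antiderivative is F(s) = 2*exp(5*s**3/3 + 3*s**2/4 + 4*s/3 + 2/3)/3.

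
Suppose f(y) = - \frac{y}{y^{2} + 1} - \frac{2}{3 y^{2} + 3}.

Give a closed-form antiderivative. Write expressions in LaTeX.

The integrand splits into summands that can be handled one at a time.
Check: d/dy[\frac{- 3 \log{\left(y^{2} + 1 \right)} - 4 \operatorname{atan}{\left(y \right)}}{6}] = \frac{- 3 y - 2}{3 y^{2} + 3}, which equals f(y).

An antiderivative is F(y) = \frac{- 3 \log{\left(y^{2} + 1 \right)} - 4 \operatorname{atan}{\left(y \right)}}{6}.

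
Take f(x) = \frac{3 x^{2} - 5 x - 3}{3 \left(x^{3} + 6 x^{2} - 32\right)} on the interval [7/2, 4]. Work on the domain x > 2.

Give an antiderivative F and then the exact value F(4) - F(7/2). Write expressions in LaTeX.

Antiderivative: F(x) = \frac{- \left(x + 4\right) \log{\left(x - 2 \right)} + 109 \left(x + 4\right) \log{\left(x + 4 \right)} + 390}{108 \left(x + 4\right)}; value = - \frac{109 \log{\left(\frac{15}{2} \right)}}{108} - \frac{13}{432} - \frac{\log{\left(2 \right)}}{108} + \frac{\log{\left(\frac{3}{2} \right)}}{108} + \frac{109 \log{\left(8 \right)}}{108}

Factor the denominator (3 \left(x - 2\right) \left(x + 4\right)^{2}) and decompose: f = \frac{109}{108 \left(x + 4\right)} - \frac{65}{18 \left(x + 4\right)^{2}} - \frac{1}{108 \left(x - 2\right)}; each piece integrates to a log, atan, or power term.
F(x) = \frac{- \left(x + 4\right) \log{\left(x - 2 \right)} + 109 \left(x + 4\right) \log{\left(x + 4 \right)} + 390}{108 \left(x + 4\right)} is an antiderivative of f.
Check: d/dx[\frac{- \left(x + 4\right) \log{\left(x - 2 \right)} + 109 \left(x + 4\right) \log{\left(x + 4 \right)} + 390}{108 \left(x + 4\right)}] = \frac{3 x^{2} - 5 x - 3}{3 x^{3} + 18 x^{2} - 96}, which equals f(x).
F(4) = - \frac{\log{\left(2 \right)}}{108} + \frac{65}{144} + \frac{109 \log{\left(8 \right)}}{108}; F(7/2) = - \frac{\log{\left(\frac{3}{2} \right)}}{108} + \frac{13}{27} + \frac{109 \log{\left(\frac{15}{2} \right)}}{108}.
Integral = F(4) - F(7/2) = - \frac{109 \log{\left(\frac{15}{2} \right)}}{108} - \frac{13}{432} - \frac{\log{\left(2 \right)}}{108} + \frac{\log{\left(\frac{3}{2} \right)}}{108} + \frac{109 \log{\left(8 \right)}}{108}.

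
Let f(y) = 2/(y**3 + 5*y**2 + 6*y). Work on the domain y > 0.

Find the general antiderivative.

F(y) = log(y)/3 - log(y + 2) + 2*log(y + 3)/3 + C

Factor the denominator (y*(y + 2)*(y + 3)) and decompose: f = 2/(3*(y + 3)) - 1/(y + 2) + 1/(3*y); each piece integrates to a log, atan, or power term.
Check: d/dy[log(y)/3 - log(y + 2) + 2*log(y + 3)/3] = 2/(y**3 + 5*y**2 + 6*y) = f(y).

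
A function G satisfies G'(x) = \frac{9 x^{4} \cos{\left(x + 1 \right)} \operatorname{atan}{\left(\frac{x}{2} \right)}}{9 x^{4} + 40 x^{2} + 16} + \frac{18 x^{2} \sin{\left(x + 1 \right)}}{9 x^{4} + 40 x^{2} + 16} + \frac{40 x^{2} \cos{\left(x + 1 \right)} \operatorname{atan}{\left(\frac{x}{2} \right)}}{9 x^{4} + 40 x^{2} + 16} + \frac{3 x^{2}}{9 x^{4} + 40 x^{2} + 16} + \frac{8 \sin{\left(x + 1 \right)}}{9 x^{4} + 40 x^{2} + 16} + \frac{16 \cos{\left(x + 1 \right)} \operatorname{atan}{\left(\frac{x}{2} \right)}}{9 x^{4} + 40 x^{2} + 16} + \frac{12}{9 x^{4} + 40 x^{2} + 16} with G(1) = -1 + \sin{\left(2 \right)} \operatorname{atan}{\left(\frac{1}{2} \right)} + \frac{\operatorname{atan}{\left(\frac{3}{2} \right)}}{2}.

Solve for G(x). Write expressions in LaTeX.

G(x) = \sin{\left(x + 1 \right)} \operatorname{atan}{\left(\frac{x}{2} \right)} + \frac{\operatorname{atan}{\left(\frac{3 x}{2} \right)}}{2} - 1

The integrand splits into summands that can be handled one at a time.
A general antiderivative is \sin{\left(x + 1 \right)} \operatorname{atan}{\left(\frac{x}{2} \right)} + \frac{\operatorname{atan}{\left(\frac{3 x}{2} \right)}}{2} + C.
The condition gives C = -1 + \sin{\left(2 \right)} \operatorname{atan}{\left(\frac{1}{2} \right)} + \frac{\operatorname{atan}{\left(\frac{3}{2} \right)}}{2} - (\sin{\left(2 \right)} \operatorname{atan}{\left(\frac{1}{2} \right)} + \frac{\operatorname{atan}{\left(\frac{3}{2} \right)}}{2}) = -1.
So G(x) = \sin{\left(x + 1 \right)} \operatorname{atan}{\left(\frac{x}{2} \right)} + \frac{\operatorname{atan}{\left(\frac{3 x}{2} \right)}}{2} - 1.
Check: d/dx[\sin{\left(x + 1 \right)} \operatorname{atan}{\left(\frac{x}{2} \right)} + \frac{\operatorname{atan}{\left(\frac{3 x}{2} \right)}}{2} - 1] = \frac{9 x^{4} \cos{\left(x + 1 \right)} \operatorname{atan}{\left(\frac{x}{2} \right)} + 18 x^{2} \sin{\left(x + 1 \right)} + 40 x^{2} \cos{\left(x + 1 \right)} \operatorname{atan}{\left(\frac{x}{2} \right)} + 3 x^{2} + 8 \sin{\left(x + 1 \right)} + 16 \cos{\left(x + 1 \right)} \operatorname{atan}{\left(\frac{x}{2} \right)} + 12}{9 x^{4} + 40 x^{2} + 16}, which equals G'(x).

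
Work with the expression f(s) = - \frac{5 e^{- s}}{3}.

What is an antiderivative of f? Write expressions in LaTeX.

An antiderivative F(s) passes only if d/ds[F] lands on f(s) exactly.
Check: d/ds[\frac{5 e^{- s}}{3}] = - \frac{5 e^{- s}}{3} = f(s).

An antiderivative is F(s) = \frac{5 e^{- s}}{3}.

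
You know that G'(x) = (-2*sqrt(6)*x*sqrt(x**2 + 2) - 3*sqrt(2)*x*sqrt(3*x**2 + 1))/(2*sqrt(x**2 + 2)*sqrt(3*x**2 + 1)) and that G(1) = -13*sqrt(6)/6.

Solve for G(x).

Check a candidate G(x) by differentiating: d/dx[G] must match the given G'(x).
A general antiderivative is -3*sqrt(x**2/2 + 1) - sqrt(2*x**2 + 2/3) + C.
The condition gives C = -13*sqrt(6)/6 - (-13*sqrt(6)/6) = 0.
So G(x) = (-9*sqrt(2)*sqrt(x**2 + 2) - 2*sqrt(6)*sqrt(3*x**2 + 1))/6.
Check: d/dx[(-9*sqrt(2)*sqrt(x**2 + 2) - 2*sqrt(6)*sqrt(3*x**2 + 1))/6] = (-2*sqrt(6)*x*sqrt(x**2 + 2) - 3*sqrt(2)*x*sqrt(3*x**2 + 1))/(2*sqrt(x**2 + 2)*sqrt(3*x**2 + 1)) = G'(x).

G(x) = (-9*sqrt(2)*sqrt(x**2 + 2) - 2*sqrt(6)*sqrt(3*x**2 + 1))/6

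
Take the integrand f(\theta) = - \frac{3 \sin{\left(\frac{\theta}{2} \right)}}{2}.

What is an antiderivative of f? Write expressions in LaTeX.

An antiderivative is F(\theta) = 3 \cos{\left(\frac{\theta}{2} \right)}.

An antiderivative F(\theta) passes only if d/d\theta[F] lands on f(\theta) exactly.
Check: d/d\theta[3 \cos{\left(\frac{\theta}{2} \right)}] = - \frac{3 \sin{\left(\frac{\theta}{2} \right)}}{2} = f(\theta).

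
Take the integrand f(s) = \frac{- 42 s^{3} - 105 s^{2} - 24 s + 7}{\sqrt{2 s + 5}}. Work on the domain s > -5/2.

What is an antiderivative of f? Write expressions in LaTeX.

f has the shape u'v + uv' for u = 3 \sqrt{2 s + 5} and v = - 2 s^{3} - s^{2} + \frac{2 s}{3} - 1 — it is the derivative of the product u*v.
Check: d/ds[- 6 s^{3} \sqrt{2 s + 5} - 3 s^{2} \sqrt{2 s + 5} + 2 s \sqrt{2 s + 5} - 3 \sqrt{2 s + 5}] = \frac{- 42 s^{3} - 105 s^{2} - 24 s + 7}{\sqrt{2 s + 5}} = f(s).

An antiderivative is F(s) = - 6 s^{3} \sqrt{2 s + 5} - 3 s^{2} \sqrt{2 s + 5} + 2 s \sqrt{2 s + 5} - 3 \sqrt{2 s + 5}.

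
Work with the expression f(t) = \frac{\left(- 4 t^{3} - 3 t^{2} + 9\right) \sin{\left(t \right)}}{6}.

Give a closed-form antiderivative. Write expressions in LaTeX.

Whatever form F(t) takes, F'(t) = f(t) is non-negotiable.
Check: d/dt[\frac{2 t^{3} \cos{\left(t \right)}}{3} - 2 t^{2} \sin{\left(t \right)} + \frac{t^{2} \cos{\left(t \right)}}{2} - t \sin{\left(t \right)} - 4 t \cos{\left(t \right)} + 4 \sin{\left(t \right)} - \frac{5 \cos{\left(t \right)}}{2}] = - \frac{2 t^{3} \sin{\left(t \right)}}{3} - \frac{t^{2} \sin{\left(t \right)}}{2} + \frac{3 \sin{\left(t \right)}}{2}, which equals f(t).

An antiderivative is F(t) = \frac{2 t^{3} \cos{\left(t \right)}}{3} - 2 t^{2} \sin{\left(t \right)} + \frac{t^{2} \cos{\left(t \right)}}{2} - t \sin{\left(t \right)} - 4 t \cos{\left(t \right)} + 4 \sin{\left(t \right)} - \frac{5 \cos{\left(t \right)}}{2}.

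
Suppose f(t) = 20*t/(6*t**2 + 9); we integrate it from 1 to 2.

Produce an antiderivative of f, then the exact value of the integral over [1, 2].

The substitution u = t**2 + 3/2 works: f is exactly (dF/du)*(du/dt) for that inner function.
F(t) = 5*log(t**2 + 3/2)/3 is an antiderivative of f.
Check: d/dt[5*log(t**2 + 3/2)/3] = 20*t/(6*t**2 + 9) = f(t).
F(2) = 5*log(11/2)/3; F(1) = 5*log(5/2)/3.
Integral = F(2) - F(1) = -5*log(5/2)/3 + 5*log(11/2)/3.

Antiderivative: F(t) = 5*log(t**2 + 3/2)/3; value = -5*log(5/2)/3 + 5*log(11/2)/3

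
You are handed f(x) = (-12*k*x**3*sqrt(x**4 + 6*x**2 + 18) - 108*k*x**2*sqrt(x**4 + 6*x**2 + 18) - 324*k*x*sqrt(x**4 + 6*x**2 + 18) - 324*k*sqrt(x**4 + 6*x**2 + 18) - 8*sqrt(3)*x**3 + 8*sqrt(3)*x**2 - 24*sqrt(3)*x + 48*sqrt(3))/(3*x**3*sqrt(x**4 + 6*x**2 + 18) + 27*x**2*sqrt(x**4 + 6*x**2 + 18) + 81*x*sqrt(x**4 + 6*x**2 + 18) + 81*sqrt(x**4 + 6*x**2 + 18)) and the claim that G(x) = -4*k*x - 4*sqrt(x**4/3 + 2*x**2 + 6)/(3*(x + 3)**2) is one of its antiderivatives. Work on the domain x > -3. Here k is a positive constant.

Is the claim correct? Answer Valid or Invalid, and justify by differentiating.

Valid: G'(x) = f(x).

d/dx[G] = (-4*sqrt(3)*k*x**3*sqrt(x**4 + 6*x**2 + 18) - 36*sqrt(3)*k*x**2*sqrt(x**4 + 6*x**2 + 18) - 108*sqrt(3)*k*x*sqrt(x**4 + 6*x**2 + 18) - 108*sqrt(3)*k*sqrt(x**4 + 6*x**2 + 18) - 8*x**3 + 8*x**2 - 24*x + 48)/(sqrt(3)*x**3*sqrt(x**4 + 6*x**2 + 18) + 9*sqrt(3)*x**2*sqrt(x**4 + 6*x**2 + 18) + 27*sqrt(3)*x*sqrt(x**4 + 6*x**2 + 18) + 27*sqrt(3)*sqrt(x**4 + 6*x**2 + 18))
This equals f(x) exactly, so the claim holds.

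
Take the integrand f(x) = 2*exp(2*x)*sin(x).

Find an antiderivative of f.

An antiderivative is F(x) = 4*exp(2*x)*sin(x)/5 - 2*exp(2*x)*cos(x)/5.

Differentiate the proposed F(x) back; it has to land on f(x) exactly.
Check: d/dx[4*exp(2*x)*sin(x)/5 - 2*exp(2*x)*cos(x)/5] = 2*exp(2*x)*sin(x) = f(x).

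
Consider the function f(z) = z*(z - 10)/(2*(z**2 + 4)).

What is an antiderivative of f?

Since d/dz undoes antidifferentiation here, F'(z) = f(z) is required of F(z).
Check: d/dz[z/2 - 5*log(z**2 + 4)/2 - atan(z/2)] = (z**2 - 10*z)/(2*z**2 + 8), which equals f(z).

An antiderivative is F(z) = z/2 - 5*log(z**2 + 4)/2 - atan(z/2).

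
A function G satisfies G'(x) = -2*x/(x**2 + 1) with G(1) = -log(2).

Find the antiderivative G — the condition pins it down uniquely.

G(x) = -log(x**2 + 1)

G'(x) matches the chain-rule pattern g'(h)*h' with inner function h(x) = x**2 + 1; substituting u = h(x) collapses the integral.
A general antiderivative is -log(x**2 + 1) + C.
The condition gives C = -log(2) - (-log(2)) = 0.
So G(x) = -log(x**2 + 1).
Check: d/dx[-log(x**2 + 1)] = -2*x/(x**2 + 1) = G'(x).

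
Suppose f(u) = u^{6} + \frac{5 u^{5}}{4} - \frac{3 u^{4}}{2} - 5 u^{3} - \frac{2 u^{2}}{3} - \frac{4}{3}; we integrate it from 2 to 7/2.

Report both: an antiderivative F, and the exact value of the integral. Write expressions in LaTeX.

The integrand splits into summands that can be handled one at a time.
F(u) = \frac{u \left(360 u^{6} + 525 u^{5} - 756 u^{4} - 3150 u^{3} - 560 u^{2} - 3360\right)}{2520} is an antiderivative of f.
Check: d/du[\frac{u \left(360 u^{6} + 525 u^{5} - 756 u^{4} - 3150 u^{3} - 560 u^{2} - 3360\right)}{2520}] = u^{6} + \frac{5 u^{5}}{4} - \frac{3 u^{4}}{2} - 5 u^{3} - \frac{2 u^{2}}{3} - \frac{4}{3} = f(u).
F(7/2) = \frac{21721343}{23040}; F(2) = - \frac{764}{315}.
Integral = F(7/2) - F(2) = \frac{16937841}{17920}.

Antiderivative: F(u) = \frac{u \left(360 u^{6} + 525 u^{5} - 756 u^{4} - 3150 u^{3} - 560 u^{2} - 3360\right)}{2520}; value = \frac{16937841}{17920}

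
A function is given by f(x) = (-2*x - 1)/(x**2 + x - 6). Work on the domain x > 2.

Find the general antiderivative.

Factor the denominator ((x - 2)*(x + 3)) and decompose: f = -1/(x + 3) - 1/(x - 2); each piece integrates to a log, atan, or power term.
Check: d/dx[-log(x**2 + x - 6)] = (-2*x - 1)/(x**2 + x - 6) = f(x).

F(x) = -log(x**2 + x - 6) + C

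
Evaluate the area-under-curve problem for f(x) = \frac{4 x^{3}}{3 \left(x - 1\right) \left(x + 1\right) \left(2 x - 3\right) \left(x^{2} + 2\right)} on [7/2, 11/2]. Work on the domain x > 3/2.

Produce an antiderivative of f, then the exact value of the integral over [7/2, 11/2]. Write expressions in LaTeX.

Antiderivative: F(x) = \frac{36 \log{\left(x - \frac{3}{2} \right)}}{85} - \frac{2 \log{\left(x - 1 \right)}}{9} - \frac{2 \log{\left(x + 1 \right)}}{45} - \frac{4 \log{\left(x^{2} + 2 \right)}}{51} + \frac{16 \sqrt{2} \operatorname{atan}{\left(\frac{\sqrt{2} x}{2} \right)}}{153}; value = - \frac{36 \log{\left(2 \right)}}{85} - \frac{4 \log{\left(\frac{129}{4} \right)}}{51} - \frac{8 \log{\left(\frac{9}{2} \right)}}{45} - \frac{16 \sqrt{2} \operatorname{atan}{\left(\frac{7 \sqrt{2}}{4} \right)}}{153} - \frac{2 \log{\left(\frac{13}{2} \right)}}{45} + \frac{16 \sqrt{2} \operatorname{atan}{\left(\frac{11 \sqrt{2}}{4} \right)}}{153} + \frac{2 \log{\left(\frac{5}{2} \right)}}{9} + \frac{4 \log{\left(\frac{57}{4} \right)}}{51} + \frac{36 \log{\left(4 \right)}}{85}

Factor the denominator (3 \left(x - 1\right) \left(x + 1\right) \left(2 x - 3\right) \left(x^{2} + 2\right)) and decompose: f = - \frac{8 \left(3 x - 4\right)}{153 \left(x^{2} + 2\right)} + \frac{72}{85 \left(2 x - 3\right)} - \frac{2}{45 \left(x + 1\right)} - \frac{2}{9 \left(x - 1\right)}; each piece integrates to a log, atan, or power term.
F(x) = \frac{36 \log{\left(x - \frac{3}{2} \right)}}{85} - \frac{2 \log{\left(x - 1 \right)}}{9} - \frac{2 \log{\left(x + 1 \right)}}{45} - \frac{4 \log{\left(x^{2} + 2 \right)}}{51} + \frac{16 \sqrt{2} \operatorname{atan}{\left(\frac{\sqrt{2} x}{2} \right)}}{153} is an antiderivative of f.
Check: d/dx[\frac{36 \log{\left(x - \frac{3}{2} \right)}}{85} - \frac{2 \log{\left(x - 1 \right)}}{9} - \frac{2 \log{\left(x + 1 \right)}}{45} - \frac{4 \log{\left(x^{2} + 2 \right)}}{51} + \frac{16 \sqrt{2} \operatorname{atan}{\left(\frac{\sqrt{2} x}{2} \right)}}{153}] = \frac{4 x^{3}}{6 x^{5} - 9 x^{4} + 6 x^{3} - 9 x^{2} - 12 x + 18}, which equals f(x).
F(11/2) = - \frac{2 \log{\left(\frac{9}{2} \right)}}{9} - \frac{4 \log{\left(\frac{129}{4} \right)}}{51} - \frac{2 \log{\left(\frac{13}{2} \right)}}{45} + \frac{16 \sqrt{2} \operatorname{atan}{\left(\frac{11 \sqrt{2}}{4} \right)}}{153} + \frac{36 \log{\left(4 \right)}}{85}; F(7/2) = - \frac{4 \log{\left(\frac{57}{4} \right)}}{51} - \frac{2 \log{\left(\frac{5}{2} \right)}}{9} - \frac{2 \log{\left(\frac{9}{2} \right)}}{45} + \frac{16 \sqrt{2} \operatorname{atan}{\left(\frac{7 \sqrt{2}}{4} \right)}}{153} + \frac{36 \log{\left(2 \right)}}{85}.
Integral = F(11/2) - F(7/2) = - \frac{36 \log{\left(2 \right)}}{85} - \frac{4 \log{\left(\frac{129}{4} \right)}}{51} - \frac{8 \log{\left(\frac{9}{2} \right)}}{45} - \frac{16 \sqrt{2} \operatorname{atan}{\left(\frac{7 \sqrt{2}}{4} \right)}}{153} - \frac{2 \log{\left(\frac{13}{2} \right)}}{45} + \frac{16 \sqrt{2} \operatorname{atan}{\left(\frac{11 \sqrt{2}}{4} \right)}}{153} + \frac{2 \log{\left(\frac{5}{2} \right)}}{9} + \frac{4 \log{\left(\frac{57}{4} \right)}}{51} + \frac{36 \log{\left(4 \right)}}{85}.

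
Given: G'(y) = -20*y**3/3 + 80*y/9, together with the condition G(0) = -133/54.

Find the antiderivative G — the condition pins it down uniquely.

G(y) = (27 - 10*(4 - 3*y**2)**2)/54

G'(y) matches the chain-rule pattern g'(h)*h' with inner function h(y) = 4/3 - y**2; substituting u = h(y) collapses the integral.
A general antiderivative is -5*(4/3 - y**2)**2/3 + C.
The condition gives C = -133/54 - (-80/27) = 1/2.
So G(y) = (27 - 10*(4 - 3*y**2)**2)/54.
Check: d/dy[(27 - 10*(4 - 3*y**2)**2)/54] = -20*y**3/3 + 80*y/9 = G'(y).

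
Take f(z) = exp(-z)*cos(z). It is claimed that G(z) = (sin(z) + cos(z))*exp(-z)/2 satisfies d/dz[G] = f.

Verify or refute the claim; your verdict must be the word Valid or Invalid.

Invalid: d/dz[G] - f = (-sin(z) - cos(z))*exp(-z), which is not 0.

d/dz[G] = -exp(-z)*sin(z)
d/dz[G] - f(z) = (-sin(z) - cos(z))*exp(-z) != 0.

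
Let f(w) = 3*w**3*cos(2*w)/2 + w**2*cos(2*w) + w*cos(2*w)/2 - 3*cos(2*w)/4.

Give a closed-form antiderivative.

The integrand splits into summands that can be handled one at a time.
Check: d/dw[3*w**3*sin(2*w)/4 + w**2*sin(2*w)/2 + 9*w**2*cos(2*w)/8 - 7*w*sin(2*w)/8 + w*cos(2*w)/2 - 5*sin(2*w)/8 - 7*cos(2*w)/16] = 3*w**3*cos(2*w)/2 + w**2*cos(2*w) + w*cos(2*w)/2 - 3*cos(2*w)/4 = f(w).

An antiderivative is F(w) = 3*w**3*sin(2*w)/4 + w**2*sin(2*w)/2 + 9*w**2*cos(2*w)/8 - 7*w*sin(2*w)/8 + w*cos(2*w)/2 - 5*sin(2*w)/8 - 7*cos(2*w)/16.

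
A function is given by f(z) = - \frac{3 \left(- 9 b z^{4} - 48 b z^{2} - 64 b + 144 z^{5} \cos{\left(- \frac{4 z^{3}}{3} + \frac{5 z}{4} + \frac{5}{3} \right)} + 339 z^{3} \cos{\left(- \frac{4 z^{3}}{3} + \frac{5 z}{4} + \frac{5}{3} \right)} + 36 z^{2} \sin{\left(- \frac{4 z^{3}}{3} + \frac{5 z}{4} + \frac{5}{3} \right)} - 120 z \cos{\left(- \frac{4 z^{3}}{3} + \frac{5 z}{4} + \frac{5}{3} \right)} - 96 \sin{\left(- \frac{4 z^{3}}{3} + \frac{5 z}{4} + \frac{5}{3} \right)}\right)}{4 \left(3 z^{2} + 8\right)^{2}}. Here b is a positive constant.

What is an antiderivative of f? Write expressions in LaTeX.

An antiderivative is F(z) = \frac{3 b z}{4} + \frac{3 z \sin{\left(- \frac{4 z^{3}}{3} + \frac{5 z}{4} + \frac{5}{3} \right)}}{z^{2} + \frac{8}{3}}.

An antiderivative F(z) passes only if d/dz[F] lands on f(z) exactly.
Check: d/dz[\frac{3 b z}{4} + \frac{3 z \sin{\left(- \frac{4 z^{3}}{3} + \frac{5 z}{4} + \frac{5}{3} \right)}}{z^{2} + \frac{8}{3}}] = \frac{27 b z^{4} + 144 b z^{2} + 192 b - 432 z^{5} \cos{\left(- \frac{4 z^{3}}{3} + \frac{5 z}{4} + \frac{5}{3} \right)} - 1017 z^{3} \cos{\left(- \frac{4 z^{3}}{3} + \frac{5 z}{4} + \frac{5}{3} \right)} - 108 z^{2} \sin{\left(- \frac{4 z^{3}}{3} + \frac{5 z}{4} + \frac{5}{3} \right)} + 360 z \cos{\left(- \frac{4 z^{3}}{3} + \frac{5 z}{4} + \frac{5}{3} \right)} + 288 \sin{\left(- \frac{4 z^{3}}{3} + \frac{5 z}{4} + \frac{5}{3} \right)}}{36 z^{4} + 192 z^{2} + 256}, which equals f(z).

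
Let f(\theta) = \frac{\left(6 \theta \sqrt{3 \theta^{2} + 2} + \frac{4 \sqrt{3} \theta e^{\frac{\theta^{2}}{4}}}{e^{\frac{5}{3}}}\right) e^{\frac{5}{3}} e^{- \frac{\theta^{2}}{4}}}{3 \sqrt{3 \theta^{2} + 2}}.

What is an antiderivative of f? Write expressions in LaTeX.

Differentiate the proposed F(\theta) back; it has to land on f(\theta) exactly.
Check: d/d\theta[\frac{4 \sqrt{\theta^{2} + \frac{2}{3}}}{3} - 4 e^{\frac{5}{3} - \frac{\theta^{2}}{4}}] = \frac{\left(6 \theta \sqrt{3 \theta^{2} + 2} + \frac{4 \sqrt{3} \theta e^{\frac{\theta^{2}}{4}}}{e^{\frac{5}{3}}}\right) e^{\frac{5}{3}} e^{- \frac{\theta^{2}}{4}}}{3 \sqrt{3 \theta^{2} + 2}} = f(\theta).

An antiderivative is F(\theta) = \frac{4 \sqrt{\theta^{2} + \frac{2}{3}}}{3} - 4 e^{\frac{5}{3} - \frac{\theta^{2}}{4}}.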